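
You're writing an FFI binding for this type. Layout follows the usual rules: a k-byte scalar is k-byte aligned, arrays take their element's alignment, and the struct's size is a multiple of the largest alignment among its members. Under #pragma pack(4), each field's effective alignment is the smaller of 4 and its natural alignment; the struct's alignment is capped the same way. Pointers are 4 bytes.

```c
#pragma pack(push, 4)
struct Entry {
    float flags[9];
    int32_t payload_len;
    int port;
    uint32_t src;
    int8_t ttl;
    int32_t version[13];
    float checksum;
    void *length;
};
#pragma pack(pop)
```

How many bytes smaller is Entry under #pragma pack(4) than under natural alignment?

natural layout:
  flags at 0 (size 36, align 4) → ends 36
  payload_len at 36 (size 4, align 4) → ends 40
  port at 40 (size 4, align 4) → ends 44
  src at 44 (size 4, align 4) → ends 48
  ttl at 48 (size 1, align 1) → ends 49
  pad 3 to align 4 for version
  version at 52 (size 52, align 4) → ends 104
  checksum at 104 (size 4, align 4) → ends 108
  length at 108 (size 4, align 4) → ends 112
  total 112 bytes, alignment 4
packed(4) layout:
  flags at 0 (size 36, align 4) → ends 36
  payload_len at 36 (size 4, align 4) → ends 40
  port at 40 (size 4, align 4) → ends 44
  src at 44 (size 4, align 4) → ends 48
  ttl at 48 (size 1, align 1) → ends 49
  pad 3 to align 4 for version
  version at 52 (size 52, align 4) → ends 104
  checksum at 104 (size 4, align 4) → ends 108
  length at 108 (size 4, align 4) → ends 112
  total 112 bytes, alignment 4
112 − 112 = 0

0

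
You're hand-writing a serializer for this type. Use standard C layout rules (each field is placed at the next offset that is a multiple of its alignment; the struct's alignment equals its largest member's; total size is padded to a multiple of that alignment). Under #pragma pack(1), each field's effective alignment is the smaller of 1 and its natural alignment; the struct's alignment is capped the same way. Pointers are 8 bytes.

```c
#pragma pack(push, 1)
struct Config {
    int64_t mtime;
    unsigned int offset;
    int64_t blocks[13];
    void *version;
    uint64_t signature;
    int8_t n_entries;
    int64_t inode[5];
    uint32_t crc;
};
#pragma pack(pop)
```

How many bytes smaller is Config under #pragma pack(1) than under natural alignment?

natural layout:
  @0: mtime [8B, align 8] → 8
  @8: offset [4B, align 4] → 12
  +4 pad (align 8)
  @16: blocks [104B, align 8] → 120
  @120: version [8B, align 8] → 128
  @128: signature [8B, align 8] → 136
  @136: n_entries [1B, align 1] → 137
  +7 pad (align 8)
  @144: inode [40B, align 8] → 184
  @184: crc [4B, align 4] → 188
  +4 tail pad (align 8)
  size 192, align 8
packed(1) layout:
  @0: mtime [8B, align 1] → 8
  @8: offset [4B, align 1] → 12
  @12: blocks [104B, align 1] → 116
  @116: version [8B, align 1] → 124
  @124: signature [8B, align 1] → 132
  @132: n_entries [1B, align 1] → 133
  @133: inode [40B, align 1] → 173
  @173: crc [4B, align 1] → 177
  size 177, align 1
192 − 177 = 15

15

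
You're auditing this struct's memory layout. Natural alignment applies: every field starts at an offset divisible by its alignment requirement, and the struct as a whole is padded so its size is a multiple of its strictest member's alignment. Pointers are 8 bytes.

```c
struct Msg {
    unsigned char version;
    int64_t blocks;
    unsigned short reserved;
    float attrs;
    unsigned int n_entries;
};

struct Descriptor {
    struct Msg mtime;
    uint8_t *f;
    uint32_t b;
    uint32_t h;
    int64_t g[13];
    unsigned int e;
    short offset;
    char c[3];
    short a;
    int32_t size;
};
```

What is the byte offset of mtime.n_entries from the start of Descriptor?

Msg: version at 0 (size 1, align 1) → ends 1; pad 7 to align 8 for blocks; blocks at 8 (size 8, align 8) → ends 16; reserved at 16 (size 2, align 2) → ends 18; pad 2 to align 4 for attrs; attrs at 20 (size 4, align 4) → ends 24; n_entries at 24 (size 4, align 4) → ends 28; tail pad 4 to reach multiple of 8; total 32 bytes, alignment 8
mtime at 0 (size 32, align 8) → ends 32
within Msg: n_entries at 24
0 + 24 = 24

24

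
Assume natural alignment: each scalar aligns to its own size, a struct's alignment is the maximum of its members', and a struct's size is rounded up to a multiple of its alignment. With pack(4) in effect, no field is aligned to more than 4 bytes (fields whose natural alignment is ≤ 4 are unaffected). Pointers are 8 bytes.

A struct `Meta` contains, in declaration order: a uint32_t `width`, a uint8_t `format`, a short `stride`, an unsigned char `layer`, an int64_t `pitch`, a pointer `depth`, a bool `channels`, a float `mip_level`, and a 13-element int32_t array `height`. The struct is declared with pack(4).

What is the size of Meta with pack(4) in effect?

88

0..4  width  (4B, 4-aligned)
4..5  format  (1B, 1-aligned)
5..6  -- padding (1B)
6..8  stride  (2B, 2-aligned)
8..9  layer  (1B, 1-aligned)
9..12  -- padding (3B)
12..20  pitch  (8B, 4-aligned)
20..28  depth  (8B, 4-aligned)
28..29  channels  (1B, 1-aligned)
29..32  -- padding (3B)
32..36  mip_level  (4B, 4-aligned)
36..88  height  (52B, 4-aligned)
sizeof = 88, alignof = 4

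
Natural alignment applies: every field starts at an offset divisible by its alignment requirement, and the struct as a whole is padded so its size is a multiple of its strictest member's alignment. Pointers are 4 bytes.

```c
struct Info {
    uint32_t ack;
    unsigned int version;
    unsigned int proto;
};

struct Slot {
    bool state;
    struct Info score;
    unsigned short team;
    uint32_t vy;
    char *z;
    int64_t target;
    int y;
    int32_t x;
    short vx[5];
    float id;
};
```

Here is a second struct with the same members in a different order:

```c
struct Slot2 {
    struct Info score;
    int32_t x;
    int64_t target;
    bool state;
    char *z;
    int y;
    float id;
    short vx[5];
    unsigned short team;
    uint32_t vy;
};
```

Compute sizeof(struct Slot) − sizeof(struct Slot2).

8

Info: 0..4  ack  (4B, 4-aligned); 4..8  version  (4B, 4-aligned); 8..12  proto  (4B, 4-aligned); sizeof = 12, alignof = 4
0..1  state  (1B, 1-aligned)
1..4  -- padding (3B)
4..16  score  (12B, 4-aligned)
16..18  team  (2B, 2-aligned)
18..20  -- padding (2B)
20..24  vy  (4B, 4-aligned)
24..28  z  (4B, 4-aligned)
28..32  -- padding (4B)
32..40  target  (8B, 8-aligned)
40..44  y  (4B, 4-aligned)
44..48  x  (4B, 4-aligned)
48..58  vx  (10B, 2-aligned)
58..60  -- padding (2B)
60..64  id  (4B, 4-aligned)
sizeof = 64, alignof = 8
— Slot2 —
0..12  score  (12B, 4-aligned)
12..16  x  (4B, 4-aligned)
16..24  target  (8B, 8-aligned)
24..25  state  (1B, 1-aligned)
25..28  -- padding (3B)
28..32  z  (4B, 4-aligned)
32..36  y  (4B, 4-aligned)
36..40  id  (4B, 4-aligned)
40..50  vx  (10B, 2-aligned)
50..52  team  (2B, 2-aligned)
52..56  vy  (4B, 4-aligned)
sizeof = 56, alignof = 8
64 − 56 = 8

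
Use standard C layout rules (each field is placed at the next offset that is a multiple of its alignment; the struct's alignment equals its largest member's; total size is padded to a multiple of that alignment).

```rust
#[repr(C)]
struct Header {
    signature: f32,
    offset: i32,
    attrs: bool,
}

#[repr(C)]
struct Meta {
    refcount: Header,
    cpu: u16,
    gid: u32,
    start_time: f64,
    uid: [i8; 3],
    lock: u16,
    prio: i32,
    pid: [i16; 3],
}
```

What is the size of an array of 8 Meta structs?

Header: signature at 0 (size 4, align 4) → ends 4; offset at 4 (size 4, align 4) → ends 8; attrs at 8 (size 1, align 1) → ends 9; tail pad 3 to reach multiple of 4; total 12 bytes, alignment 4
refcount at 0 (size 12, align 4) → ends 12
cpu at 12 (size 2, align 2) → ends 14
pad 2 to align 4 for gid
gid at 16 (size 4, align 4) → ends 20
pad 4 to align 8 for start_time
start_time at 24 (size 8, align 8) → ends 32
uid at 32 (size 3, align 1) → ends 35
pad 1 to align 2 for lock
lock at 36 (size 2, align 2) → ends 38
pad 2 to align 4 for prio
prio at 40 (size 4, align 4) → ends 44
pid at 44 (size 6, align 2) → ends 50
tail pad 6 to reach multiple of 8
total 56 bytes, alignment 8
array of 8: 8 × 56 = 448

448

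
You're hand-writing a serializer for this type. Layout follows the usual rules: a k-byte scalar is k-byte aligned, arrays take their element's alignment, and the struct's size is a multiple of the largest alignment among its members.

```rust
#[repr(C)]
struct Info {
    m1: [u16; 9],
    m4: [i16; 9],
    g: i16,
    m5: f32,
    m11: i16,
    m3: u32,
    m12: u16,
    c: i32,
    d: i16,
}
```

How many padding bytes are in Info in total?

m1 at 0 (size 18, align 2) → ends 18
m4 at 18 (size 18, align 2) → ends 36
g at 36 (size 2, align 2) → ends 38
pad 2 to align 4 for m5
m5 at 40 (size 4, align 4) → ends 44
m11 at 44 (size 2, align 2) → ends 46
pad 2 to align 4 for m3
m3 at 48 (size 4, align 4) → ends 52
m12 at 52 (size 2, align 2) → ends 54
pad 2 to align 4 for c
c at 56 (size 4, align 4) → ends 60
d at 60 (size 2, align 2) → ends 62
tail pad 2 to reach multiple of 4
total 64 bytes, alignment 4
data bytes 56, size 64 → padding 8

8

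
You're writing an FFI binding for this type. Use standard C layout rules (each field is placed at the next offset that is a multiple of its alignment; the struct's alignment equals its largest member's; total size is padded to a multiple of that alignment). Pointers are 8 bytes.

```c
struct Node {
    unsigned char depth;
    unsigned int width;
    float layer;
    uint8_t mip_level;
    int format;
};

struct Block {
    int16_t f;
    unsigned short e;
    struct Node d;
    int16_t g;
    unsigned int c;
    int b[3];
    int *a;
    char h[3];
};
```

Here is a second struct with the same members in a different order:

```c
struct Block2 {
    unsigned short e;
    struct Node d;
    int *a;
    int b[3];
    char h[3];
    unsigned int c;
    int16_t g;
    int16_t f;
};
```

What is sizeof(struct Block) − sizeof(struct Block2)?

8

Node: @0: depth [1B, align 1] → 1; +3 pad (align 4); @4: width [4B, align 4] → 8; @8: layer [4B, align 4] → 12; @12: mip_level [1B, align 1] → 13; +3 pad (align 4); @16: format [4B, align 4] → 20; size 20, align 4
@0: f [2B, align 2] → 2
@2: e [2B, align 2] → 4
@4: d [20B, align 4] → 24
@24: g [2B, align 2] → 26
+2 pad (align 4)
@28: c [4B, align 4] → 32
@32: b [12B, align 4] → 44
+4 pad (align 8)
@48: a [8B, align 8] → 56
@56: h [3B, align 1] → 59
+5 tail pad (align 8)
size 64, align 8
— Block2 —
@0: e [2B, align 2] → 2
+2 pad (align 4)
@4: d [20B, align 4] → 24
@24: a [8B, align 8] → 32
@32: b [12B, align 4] → 44
@44: h [3B, align 1] → 47
+1 pad (align 4)
@48: c [4B, align 4] → 52
@52: g [2B, align 2] → 54
@54: f [2B, align 2] → 56
size 56, align 8
64 − 56 = 8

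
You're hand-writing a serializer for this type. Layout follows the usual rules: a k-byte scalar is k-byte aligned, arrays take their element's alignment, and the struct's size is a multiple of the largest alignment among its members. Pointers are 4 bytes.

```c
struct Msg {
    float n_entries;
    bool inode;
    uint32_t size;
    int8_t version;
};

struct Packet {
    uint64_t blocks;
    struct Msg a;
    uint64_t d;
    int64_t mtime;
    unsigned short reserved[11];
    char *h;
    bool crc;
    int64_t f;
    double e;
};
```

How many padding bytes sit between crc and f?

Msg: 0..4  n_entries  (4B, 4-aligned); 4..5  inode  (1B, 1-aligned); 5..8  -- padding (3B); 8..12  size  (4B, 4-aligned); 12..13  version  (1B, 1-aligned); 13..16  -- tail padding (3B); sizeof = 16, alignof = 4
0..8  blocks  (8B, 8-aligned)
8..24  a  (16B, 4-aligned)
24..32  d  (8B, 8-aligned)
32..40  mtime  (8B, 8-aligned)
40..62  reserved  (22B, 2-aligned)
62..64  -- padding (2B)
64..68  h  (4B, 4-aligned)
68..69  crc  (1B, 1-aligned)
69..72  -- padding (3B)
72..80  f  (8B, 8-aligned)

3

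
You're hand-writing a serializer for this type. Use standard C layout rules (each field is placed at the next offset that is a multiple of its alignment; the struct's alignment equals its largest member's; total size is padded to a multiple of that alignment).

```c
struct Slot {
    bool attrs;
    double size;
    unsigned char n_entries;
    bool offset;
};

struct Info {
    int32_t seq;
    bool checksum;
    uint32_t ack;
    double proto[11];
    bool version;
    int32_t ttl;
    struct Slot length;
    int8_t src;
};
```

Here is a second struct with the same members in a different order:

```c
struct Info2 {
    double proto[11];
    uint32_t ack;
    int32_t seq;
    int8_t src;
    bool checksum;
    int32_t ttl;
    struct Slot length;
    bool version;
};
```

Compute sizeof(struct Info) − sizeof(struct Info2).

8

Slot: @0: attrs [1B, align 1] → 1; +7 pad (align 8); @8: size [8B, align 8] → 16; @16: n_entries [1B, align 1] → 17; @17: offset [1B, align 1] → 18; +6 tail pad (align 8); size 24, align 8
@0: seq [4B, align 4] → 4
@4: checksum [1B, align 1] → 5
+3 pad (align 4)
@8: ack [4B, align 4] → 12
+4 pad (align 8)
@16: proto [88B, align 8] → 104
@104: version [1B, align 1] → 105
+3 pad (align 4)
@108: ttl [4B, align 4] → 112
@112: length [24B, align 8] → 136
@136: src [1B, align 1] → 137
+7 tail pad (align 8)
size 144, align 8
— Info2 —
@0: proto [88B, align 8] → 88
@88: ack [4B, align 4] → 92
@92: seq [4B, align 4] → 96
@96: src [1B, align 1] → 97
@97: checksum [1B, align 1] → 98
+2 pad (align 4)
@100: ttl [4B, align 4] → 104
@104: length [24B, align 8] → 128
@128: version [1B, align 1] → 129
+7 tail pad (align 8)
size 136, align 8
144 − 136 = 8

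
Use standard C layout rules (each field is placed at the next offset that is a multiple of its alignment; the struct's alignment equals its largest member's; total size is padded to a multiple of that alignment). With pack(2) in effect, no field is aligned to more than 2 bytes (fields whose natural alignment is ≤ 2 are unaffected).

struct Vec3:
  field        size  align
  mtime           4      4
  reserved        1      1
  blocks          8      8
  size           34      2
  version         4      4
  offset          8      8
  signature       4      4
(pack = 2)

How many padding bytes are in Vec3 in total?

mtime at 0 (size 4, align 2) → ends 4
reserved at 4 (size 1, align 1) → ends 5
pad 1 to align 2 for blocks
blocks at 6 (size 8, align 2) → ends 14
size at 14 (size 34, align 2) → ends 48
version at 48 (size 4, align 2) → ends 52
offset at 52 (size 8, align 2) → ends 60
signature at 60 (size 4, align 2) → ends 64
total 64 bytes, alignment 2
data bytes 63, size 64 → padding 1

1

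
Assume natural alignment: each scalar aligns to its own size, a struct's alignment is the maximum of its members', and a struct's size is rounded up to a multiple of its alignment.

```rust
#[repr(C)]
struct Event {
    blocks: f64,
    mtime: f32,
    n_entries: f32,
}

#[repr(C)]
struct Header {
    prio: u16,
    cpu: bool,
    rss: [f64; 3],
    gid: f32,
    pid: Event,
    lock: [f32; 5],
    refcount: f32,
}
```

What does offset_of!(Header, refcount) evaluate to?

Event: blocks at 0 (size 8, align 8) → ends 8; mtime at 8 (size 4, align 4) → ends 12; n_entries at 12 (size 4, align 4) → ends 16; total 16 bytes, alignment 8
prio at 0 (size 2, align 2) → ends 2
cpu at 2 (size 1, align 1) → ends 3
pad 5 to align 8 for rss
rss at 8 (size 24, align 8) → ends 32
gid at 32 (size 4, align 4) → ends 36
pad 4 to align 8 for pid
pid at 40 (size 16, align 8) → ends 56
lock at 56 (size 20, align 4) → ends 76
refcount at 76 (size 4, align 4) → ends 80

76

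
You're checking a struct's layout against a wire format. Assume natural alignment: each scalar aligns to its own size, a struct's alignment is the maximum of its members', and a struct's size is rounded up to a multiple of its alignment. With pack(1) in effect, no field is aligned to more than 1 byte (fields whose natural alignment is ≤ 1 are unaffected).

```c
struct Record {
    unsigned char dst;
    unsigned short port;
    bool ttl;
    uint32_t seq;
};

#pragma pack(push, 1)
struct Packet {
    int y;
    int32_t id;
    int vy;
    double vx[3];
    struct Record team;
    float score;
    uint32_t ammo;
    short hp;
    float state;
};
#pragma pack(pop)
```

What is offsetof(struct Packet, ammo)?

Record: 0..1  dst  (1B, 1-aligned); 1..2  -- padding (1B); 2..4  port  (2B, 2-aligned); 4..5  ttl  (1B, 1-aligned); 5..8  -- padding (3B); 8..12  seq  (4B, 4-aligned); sizeof = 12, alignof = 4
0..4  y  (4B, 1-aligned)
4..8  id  (4B, 1-aligned)
8..12  vy  (4B, 1-aligned)
12..36  vx  (24B, 1-aligned)
36..48  team  (12B, 1-aligned)
48..52  score  (4B, 1-aligned)
52..56  ammo  (4B, 1-aligned)

52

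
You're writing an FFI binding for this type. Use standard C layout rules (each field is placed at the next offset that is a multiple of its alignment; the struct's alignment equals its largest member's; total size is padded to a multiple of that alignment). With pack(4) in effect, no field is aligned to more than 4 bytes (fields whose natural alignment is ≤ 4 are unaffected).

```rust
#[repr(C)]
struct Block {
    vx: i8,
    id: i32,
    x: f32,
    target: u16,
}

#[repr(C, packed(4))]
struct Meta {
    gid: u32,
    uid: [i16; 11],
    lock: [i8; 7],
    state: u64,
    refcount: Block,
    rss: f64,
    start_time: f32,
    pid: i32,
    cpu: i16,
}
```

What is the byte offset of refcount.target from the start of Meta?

56

Block: vx at 0 (size 1, align 1) → ends 1; pad 3 to align 4 for id; id at 4 (size 4, align 4) → ends 8; x at 8 (size 4, align 4) → ends 12; target at 12 (size 2, align 2) → ends 14; tail pad 2 to reach multiple of 4; total 16 bytes, alignment 4
gid at 0 (size 4, align 4) → ends 4
uid at 4 (size 22, align 2) → ends 26
lock at 26 (size 7, align 1) → ends 33
pad 3 to align 4 for state
state at 36 (size 8, align 4) → ends 44
refcount at 44 (size 16, align 4) → ends 60
within Block: target at 12
44 + 12 = 56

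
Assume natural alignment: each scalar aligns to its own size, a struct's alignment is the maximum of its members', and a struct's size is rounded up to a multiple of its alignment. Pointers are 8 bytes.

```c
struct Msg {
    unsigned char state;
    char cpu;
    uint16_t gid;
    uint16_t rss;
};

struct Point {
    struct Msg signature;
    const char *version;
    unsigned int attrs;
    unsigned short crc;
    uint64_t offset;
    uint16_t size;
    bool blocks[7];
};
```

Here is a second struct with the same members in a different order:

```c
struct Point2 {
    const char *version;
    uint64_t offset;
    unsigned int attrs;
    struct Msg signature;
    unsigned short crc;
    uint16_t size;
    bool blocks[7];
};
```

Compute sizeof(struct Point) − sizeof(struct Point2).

Msg: 0..1  state  (1B, 1-aligned); 1..2  cpu  (1B, 1-aligned); 2..4  gid  (2B, 2-aligned); 4..6  rss  (2B, 2-aligned); sizeof = 6, alignof = 2
0..6  signature  (6B, 2-aligned)
6..8  -- padding (2B)
8..16  version  (8B, 8-aligned)
16..20  attrs  (4B, 4-aligned)
20..22  crc  (2B, 2-aligned)
22..24  -- padding (2B)
24..32  offset  (8B, 8-aligned)
32..34  size  (2B, 2-aligned)
34..41  blocks  (7B, 1-aligned)
41..48  -- tail padding (7B)
sizeof = 48, alignof = 8
— Point2 —
0..8  version  (8B, 8-aligned)
8..16  offset  (8B, 8-aligned)
16..20  attrs  (4B, 4-aligned)
20..26  signature  (6B, 2-aligned)
26..28  crc  (2B, 2-aligned)
28..30  size  (2B, 2-aligned)
30..37  blocks  (7B, 1-aligned)
37..40  -- tail padding (3B)
sizeof = 40, alignof = 8
48 − 40 = 8

8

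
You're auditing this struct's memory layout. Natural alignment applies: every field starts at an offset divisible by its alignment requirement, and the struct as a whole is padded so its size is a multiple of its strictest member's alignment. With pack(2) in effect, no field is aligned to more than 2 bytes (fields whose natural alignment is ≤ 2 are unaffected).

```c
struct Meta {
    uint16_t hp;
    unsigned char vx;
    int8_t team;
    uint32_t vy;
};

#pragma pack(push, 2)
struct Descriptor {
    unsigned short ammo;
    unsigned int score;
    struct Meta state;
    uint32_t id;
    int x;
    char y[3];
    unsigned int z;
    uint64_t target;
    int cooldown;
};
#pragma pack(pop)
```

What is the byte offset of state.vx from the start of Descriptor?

Meta: @0: hp [2B, align 2] → 2; @2: vx [1B, align 1] → 3; @3: team [1B, align 1] → 4; @4: vy [4B, align 4] → 8; size 8, align 4
@0: ammo [2B, align 2] → 2
@2: score [4B, align 2] → 6
@6: state [8B, align 2] → 14
within Meta: vx at 2
6 + 2 = 8

8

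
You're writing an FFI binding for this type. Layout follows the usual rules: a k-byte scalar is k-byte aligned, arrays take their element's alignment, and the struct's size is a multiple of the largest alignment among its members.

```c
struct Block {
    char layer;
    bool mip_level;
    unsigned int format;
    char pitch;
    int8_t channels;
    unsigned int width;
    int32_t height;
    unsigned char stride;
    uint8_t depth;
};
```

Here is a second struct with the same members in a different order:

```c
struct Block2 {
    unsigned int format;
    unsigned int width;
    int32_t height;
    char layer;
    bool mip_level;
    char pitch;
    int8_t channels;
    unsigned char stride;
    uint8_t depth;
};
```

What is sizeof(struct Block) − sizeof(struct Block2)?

@0: layer [1B, align 1] → 1
@1: mip_level [1B, align 1] → 2
+2 pad (align 4)
@4: format [4B, align 4] → 8
@8: pitch [1B, align 1] → 9
@9: channels [1B, align 1] → 10
+2 pad (align 4)
@12: width [4B, align 4] → 16
@16: height [4B, align 4] → 20
@20: stride [1B, align 1] → 21
@21: depth [1B, align 1] → 22
+2 tail pad (align 4)
size 24, align 4
— Block2 —
@0: format [4B, align 4] → 4
@4: width [4B, align 4] → 8
@8: height [4B, align 4] → 12
@12: layer [1B, align 1] → 13
@13: mip_level [1B, align 1] → 14
@14: pitch [1B, align 1] → 15
@15: channels [1B, align 1] → 16
@16: stride [1B, align 1] → 17
@17: depth [1B, align 1] → 18
+2 tail pad (align 4)
size 20, align 4
24 − 20 = 4

4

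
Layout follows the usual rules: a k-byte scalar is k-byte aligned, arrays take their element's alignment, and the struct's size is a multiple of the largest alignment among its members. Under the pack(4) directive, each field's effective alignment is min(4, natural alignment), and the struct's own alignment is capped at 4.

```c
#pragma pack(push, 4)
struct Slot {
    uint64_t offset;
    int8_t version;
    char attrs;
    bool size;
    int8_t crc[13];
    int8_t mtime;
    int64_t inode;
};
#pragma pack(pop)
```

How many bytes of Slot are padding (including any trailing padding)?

3

@0: offset [8B, align 4] → 8
@8: version [1B, align 1] → 9
@9: attrs [1B, align 1] → 10
@10: size [1B, align 1] → 11
@11: crc [13B, align 1] → 24
@24: mtime [1B, align 1] → 25
+3 pad (align 4)
@28: inode [8B, align 4] → 36
size 36, align 4
data bytes 33, size 36 → padding 3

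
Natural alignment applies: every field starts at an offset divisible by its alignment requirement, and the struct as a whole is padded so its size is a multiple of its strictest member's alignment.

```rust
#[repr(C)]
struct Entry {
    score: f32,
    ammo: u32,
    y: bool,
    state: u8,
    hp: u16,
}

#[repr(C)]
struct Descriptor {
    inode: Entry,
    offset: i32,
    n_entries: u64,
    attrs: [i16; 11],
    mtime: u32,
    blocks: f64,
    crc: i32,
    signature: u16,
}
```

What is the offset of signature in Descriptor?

Entry: @0: score [4B, align 4] → 4; @4: ammo [4B, align 4] → 8; @8: y [1B, align 1] → 9; @9: state [1B, align 1] → 10; @10: hp [2B, align 2] → 12; size 12, align 4
@0: inode [12B, align 4] → 12
@12: offset [4B, align 4] → 16
@16: n_entries [8B, align 8] → 24
@24: attrs [22B, align 2] → 46
+2 pad (align 4)
@48: mtime [4B, align 4] → 52
+4 pad (align 8)
@56: blocks [8B, align 8] → 64
@64: crc [4B, align 4] → 68
@68: signature [2B, align 2] → 70

68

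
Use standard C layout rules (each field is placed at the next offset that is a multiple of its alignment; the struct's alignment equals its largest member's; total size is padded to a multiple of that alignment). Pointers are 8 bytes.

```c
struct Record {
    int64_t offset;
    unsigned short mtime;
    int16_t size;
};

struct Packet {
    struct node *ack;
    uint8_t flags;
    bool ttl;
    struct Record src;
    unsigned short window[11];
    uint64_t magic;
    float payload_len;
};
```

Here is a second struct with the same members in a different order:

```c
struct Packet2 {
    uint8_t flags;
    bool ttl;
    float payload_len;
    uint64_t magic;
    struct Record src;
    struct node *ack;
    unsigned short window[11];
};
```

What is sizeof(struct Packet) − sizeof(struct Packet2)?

8

Record: 0..8  offset  (8B, 8-aligned); 8..10  mtime  (2B, 2-aligned); 10..12  size  (2B, 2-aligned); 12..16  -- tail padding (4B); sizeof = 16, alignof = 8
0..8  ack  (8B, 8-aligned)
8..9  flags  (1B, 1-aligned)
9..10  ttl  (1B, 1-aligned)
10..16  -- padding (6B)
16..32  src  (16B, 8-aligned)
32..54  window  (22B, 2-aligned)
54..56  -- padding (2B)
56..64  magic  (8B, 8-aligned)
64..68  payload_len  (4B, 4-aligned)
68..72  -- tail padding (4B)
sizeof = 72, alignof = 8
— Packet2 —
0..1  flags  (1B, 1-aligned)
1..2  ttl  (1B, 1-aligned)
2..4  -- padding (2B)
4..8  payload_len  (4B, 4-aligned)
8..16  magic  (8B, 8-aligned)
16..32  src  (16B, 8-aligned)
32..40  ack  (8B, 8-aligned)
40..62  window  (22B, 2-aligned)
62..64  -- tail padding (2B)
sizeof = 64, alignof = 8
72 − 64 = 8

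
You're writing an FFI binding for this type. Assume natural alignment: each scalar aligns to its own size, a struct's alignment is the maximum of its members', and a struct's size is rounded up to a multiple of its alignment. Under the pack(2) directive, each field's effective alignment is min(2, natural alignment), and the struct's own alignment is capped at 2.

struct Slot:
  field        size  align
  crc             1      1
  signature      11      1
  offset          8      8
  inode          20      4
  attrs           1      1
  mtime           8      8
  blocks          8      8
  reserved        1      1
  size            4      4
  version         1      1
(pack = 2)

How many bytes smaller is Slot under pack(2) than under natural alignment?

natural layout:
  crc at 0 (size 1, align 1) → ends 1
  signature at 1 (size 11, align 1) → ends 12
  pad 4 to align 8 for offset
  offset at 16 (size 8, align 8) → ends 24
  inode at 24 (size 20, align 4) → ends 44
  attrs at 44 (size 1, align 1) → ends 45
  pad 3 to align 8 for mtime
  mtime at 48 (size 8, align 8) → ends 56
  blocks at 56 (size 8, align 8) → ends 64
  reserved at 64 (size 1, align 1) → ends 65
  pad 3 to align 4 for size
  size at 68 (size 4, align 4) → ends 72
  version at 72 (size 1, align 1) → ends 73
  tail pad 7 to reach multiple of 8
  total 80 bytes, alignment 8
packed(2) layout:
  crc at 0 (size 1, align 1) → ends 1
  signature at 1 (size 11, align 1) → ends 12
  offset at 12 (size 8, align 2) → ends 20
  inode at 20 (size 20, align 2) → ends 40
  attrs at 40 (size 1, align 1) → ends 41
  pad 1 to align 2 for mtime
  mtime at 42 (size 8, align 2) → ends 50
  blocks at 50 (size 8, align 2) → ends 58
  reserved at 58 (size 1, align 1) → ends 59
  pad 1 to align 2 for size
  size at 60 (size 4, align 2) → ends 64
  version at 64 (size 1, align 1) → ends 65
  tail pad 1 to reach multiple of 2
  total 66 bytes, alignment 2
80 − 66 = 14

14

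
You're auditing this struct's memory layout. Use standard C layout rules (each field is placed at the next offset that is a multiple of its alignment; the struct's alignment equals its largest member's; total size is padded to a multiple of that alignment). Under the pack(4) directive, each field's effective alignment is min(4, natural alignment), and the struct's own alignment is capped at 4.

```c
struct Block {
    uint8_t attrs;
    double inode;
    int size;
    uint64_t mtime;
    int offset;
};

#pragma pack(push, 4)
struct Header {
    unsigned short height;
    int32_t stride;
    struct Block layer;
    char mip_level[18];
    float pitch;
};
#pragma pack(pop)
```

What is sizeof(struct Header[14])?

1008

Block: @0: attrs [1B, align 1] → 1; +7 pad (align 8); @8: inode [8B, align 8] → 16; @16: size [4B, align 4] → 20; +4 pad (align 8); @24: mtime [8B, align 8] → 32; @32: offset [4B, align 4] → 36; +4 tail pad (align 8); size 40, align 8
@0: height [2B, align 2] → 2
+2 pad (align 4)
@4: stride [4B, align 4] → 8
@8: layer [40B, align 4] → 48
@48: mip_level [18B, align 1] → 66
+2 pad (align 4)
@68: pitch [4B, align 4] → 72
size 72, align 4
array of 14: 14 × 72 = 1008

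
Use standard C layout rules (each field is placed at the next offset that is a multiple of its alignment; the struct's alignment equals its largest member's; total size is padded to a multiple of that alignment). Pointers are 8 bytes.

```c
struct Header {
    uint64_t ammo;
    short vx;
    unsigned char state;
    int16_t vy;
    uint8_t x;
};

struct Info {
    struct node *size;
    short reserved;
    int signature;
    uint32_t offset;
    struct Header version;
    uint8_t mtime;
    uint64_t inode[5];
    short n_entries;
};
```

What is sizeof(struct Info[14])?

Header: @0: ammo [8B, align 8] → 8; @8: vx [2B, align 2] → 10; @10: state [1B, align 1] → 11; +1 pad (align 2); @12: vy [2B, align 2] → 14; @14: x [1B, align 1] → 15; +1 tail pad (align 8); size 16, align 8
@0: size [8B, align 8] → 8
@8: reserved [2B, align 2] → 10
+2 pad (align 4)
@12: signature [4B, align 4] → 16
@16: offset [4B, align 4] → 20
+4 pad (align 8)
@24: version [16B, align 8] → 40
@40: mtime [1B, align 1] → 41
+7 pad (align 8)
@48: inode [40B, align 8] → 88
@88: n_entries [2B, align 2] → 90
+6 tail pad (align 8)
size 96, align 8
array of 14: 14 × 96 = 1344

1344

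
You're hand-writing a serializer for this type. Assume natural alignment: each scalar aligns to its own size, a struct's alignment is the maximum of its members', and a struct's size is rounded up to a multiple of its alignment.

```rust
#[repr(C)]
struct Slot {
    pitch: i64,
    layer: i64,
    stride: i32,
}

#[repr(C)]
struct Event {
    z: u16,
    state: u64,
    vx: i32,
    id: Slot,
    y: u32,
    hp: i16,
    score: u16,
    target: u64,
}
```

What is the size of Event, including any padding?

Slot: 0..8  pitch  (8B, 8-aligned); 8..16  layer  (8B, 8-aligned); 16..20  stride  (4B, 4-aligned); 20..24  -- tail padding (4B); sizeof = 24, alignof = 8
0..2  z  (2B, 2-aligned)
2..8  -- padding (6B)
8..16  state  (8B, 8-aligned)
16..20  vx  (4B, 4-aligned)
20..24  -- padding (4B)
24..48  id  (24B, 8-aligned)
48..52  y  (4B, 4-aligned)
52..54  hp  (2B, 2-aligned)
54..56  score  (2B, 2-aligned)
56..64  target  (8B, 8-aligned)
sizeof = 64, alignof = 8

64 bytes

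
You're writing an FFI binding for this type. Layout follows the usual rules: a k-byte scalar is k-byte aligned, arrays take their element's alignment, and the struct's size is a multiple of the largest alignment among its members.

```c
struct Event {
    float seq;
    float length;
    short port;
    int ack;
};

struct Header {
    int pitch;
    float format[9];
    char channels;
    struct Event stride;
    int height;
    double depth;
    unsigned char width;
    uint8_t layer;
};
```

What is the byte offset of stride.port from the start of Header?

52

Event: @0: seq [4B, align 4] → 4; @4: length [4B, align 4] → 8; @8: port [2B, align 2] → 10; +2 pad (align 4); @12: ack [4B, align 4] → 16; size 16, align 4
@0: pitch [4B, align 4] → 4
@4: format [36B, align 4] → 40
@40: channels [1B, align 1] → 41
+3 pad (align 4)
@44: stride [16B, align 4] → 60
within Event: port at 8
44 + 8 = 52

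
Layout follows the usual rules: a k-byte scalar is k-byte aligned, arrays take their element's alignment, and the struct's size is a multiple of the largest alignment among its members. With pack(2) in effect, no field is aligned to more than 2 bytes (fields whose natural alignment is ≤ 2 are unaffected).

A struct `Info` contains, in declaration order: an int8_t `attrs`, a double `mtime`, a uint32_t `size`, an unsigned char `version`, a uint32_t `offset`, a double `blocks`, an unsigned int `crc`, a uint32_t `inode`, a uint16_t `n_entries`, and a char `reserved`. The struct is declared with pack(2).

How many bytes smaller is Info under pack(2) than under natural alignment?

natural layout:
  attrs at 0 (size 1, align 1) → ends 1
  pad 7 to align 8 for mtime
  mtime at 8 (size 8, align 8) → ends 16
  size at 16 (size 4, align 4) → ends 20
  version at 20 (size 1, align 1) → ends 21
  pad 3 to align 4 for offset
  offset at 24 (size 4, align 4) → ends 28
  pad 4 to align 8 for blocks
  blocks at 32 (size 8, align 8) → ends 40
  crc at 40 (size 4, align 4) → ends 44
  inode at 44 (size 4, align 4) → ends 48
  n_entries at 48 (size 2, align 2) → ends 50
  reserved at 50 (size 1, align 1) → ends 51
  tail pad 5 to reach multiple of 8
  total 56 bytes, alignment 8
packed(2) layout:
  attrs at 0 (size 1, align 1) → ends 1
  pad 1 to align 2 for mtime
  mtime at 2 (size 8, align 2) → ends 10
  size at 10 (size 4, align 2) → ends 14
  version at 14 (size 1, align 1) → ends 15
  pad 1 to align 2 for offset
  offset at 16 (size 4, align 2) → ends 20
  blocks at 20 (size 8, align 2) → ends 28
  crc at 28 (size 4, align 2) → ends 32
  inode at 32 (size 4, align 2) → ends 36
  n_entries at 36 (size 2, align 2) → ends 38
  reserved at 38 (size 1, align 1) → ends 39
  tail pad 1 to reach multiple of 2
  total 40 bytes, alignment 2
56 − 40 = 16

16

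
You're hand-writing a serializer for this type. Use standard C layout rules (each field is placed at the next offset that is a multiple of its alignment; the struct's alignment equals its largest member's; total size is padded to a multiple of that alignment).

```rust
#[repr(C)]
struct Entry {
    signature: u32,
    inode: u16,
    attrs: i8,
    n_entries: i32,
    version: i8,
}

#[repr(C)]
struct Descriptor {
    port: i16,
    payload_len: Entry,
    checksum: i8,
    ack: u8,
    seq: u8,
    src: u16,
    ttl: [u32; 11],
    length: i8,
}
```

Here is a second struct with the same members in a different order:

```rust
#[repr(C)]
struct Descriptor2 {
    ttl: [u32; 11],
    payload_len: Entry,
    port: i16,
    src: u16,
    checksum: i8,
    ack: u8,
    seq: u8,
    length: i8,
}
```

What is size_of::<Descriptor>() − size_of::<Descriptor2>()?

8

Entry: 0..4  signature  (4B, 4-aligned); 4..6  inode  (2B, 2-aligned); 6..7  attrs  (1B, 1-aligned); 7..8  -- padding (1B); 8..12  n_entries  (4B, 4-aligned); 12..13  version  (1B, 1-aligned); 13..16  -- tail padding (3B); sizeof = 16, alignof = 4
0..2  port  (2B, 2-aligned)
2..4  -- padding (2B)
4..20  payload_len  (16B, 4-aligned)
20..21  checksum  (1B, 1-aligned)
21..22  ack  (1B, 1-aligned)
22..23  seq  (1B, 1-aligned)
23..24  -- padding (1B)
24..26  src  (2B, 2-aligned)
26..28  -- padding (2B)
28..72  ttl  (44B, 4-aligned)
72..73  length  (1B, 1-aligned)
73..76  -- tail padding (3B)
sizeof = 76, alignof = 4
— Descriptor2 —
0..44  ttl  (44B, 4-aligned)
44..60  payload_len  (16B, 4-aligned)
60..62  port  (2B, 2-aligned)
62..64  src  (2B, 2-aligned)
64..65  checksum  (1B, 1-aligned)
65..66  ack  (1B, 1-aligned)
66..67  seq  (1B, 1-aligned)
67..68  length  (1B, 1-aligned)
sizeof = 68, alignof = 4
76 − 68 = 8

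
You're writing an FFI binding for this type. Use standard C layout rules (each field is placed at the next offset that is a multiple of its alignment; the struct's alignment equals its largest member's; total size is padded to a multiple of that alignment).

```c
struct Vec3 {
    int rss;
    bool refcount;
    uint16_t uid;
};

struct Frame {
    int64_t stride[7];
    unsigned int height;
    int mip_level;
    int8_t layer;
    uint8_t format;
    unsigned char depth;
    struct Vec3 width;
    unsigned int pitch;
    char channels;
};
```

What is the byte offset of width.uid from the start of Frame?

74

Vec3: @0: rss [4B, align 4] → 4; @4: refcount [1B, align 1] → 5; +1 pad (align 2); @6: uid [2B, align 2] → 8; size 8, align 4
@0: stride [56B, align 8] → 56
@56: height [4B, align 4] → 60
@60: mip_level [4B, align 4] → 64
@64: layer [1B, align 1] → 65
@65: format [1B, align 1] → 66
@66: depth [1B, align 1] → 67
+1 pad (align 4)
@68: width [8B, align 4] → 76
within Vec3: uid at 6
68 + 6 = 74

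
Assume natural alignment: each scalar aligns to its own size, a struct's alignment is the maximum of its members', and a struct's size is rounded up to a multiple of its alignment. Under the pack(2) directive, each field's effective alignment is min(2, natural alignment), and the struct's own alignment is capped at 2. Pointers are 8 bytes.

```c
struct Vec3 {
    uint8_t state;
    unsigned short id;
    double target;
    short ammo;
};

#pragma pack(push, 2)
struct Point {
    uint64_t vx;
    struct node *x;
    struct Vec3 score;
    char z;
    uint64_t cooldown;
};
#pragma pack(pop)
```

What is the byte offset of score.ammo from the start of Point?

Vec3: 0..1  state  (1B, 1-aligned); 1..2  -- padding (1B); 2..4  id  (2B, 2-aligned); 4..8  -- padding (4B); 8..16  target  (8B, 8-aligned); 16..18  ammo  (2B, 2-aligned); 18..24  -- tail padding (6B); sizeof = 24, alignof = 8
0..8  vx  (8B, 2-aligned)
8..16  x  (8B, 2-aligned)
16..40  score  (24B, 2-aligned)
within Vec3: ammo at 16
16 + 16 = 32

32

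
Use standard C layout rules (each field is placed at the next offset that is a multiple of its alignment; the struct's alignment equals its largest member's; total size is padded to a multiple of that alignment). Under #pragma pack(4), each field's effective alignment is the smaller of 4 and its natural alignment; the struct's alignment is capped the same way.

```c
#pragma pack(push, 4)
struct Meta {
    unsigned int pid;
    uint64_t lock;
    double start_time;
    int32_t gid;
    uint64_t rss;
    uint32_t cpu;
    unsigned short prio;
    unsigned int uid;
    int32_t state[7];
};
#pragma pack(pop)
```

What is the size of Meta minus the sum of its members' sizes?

2

pid at 0 (size 4, align 4) → ends 4
lock at 4 (size 8, align 4) → ends 12
start_time at 12 (size 8, align 4) → ends 20
gid at 20 (size 4, align 4) → ends 24
rss at 24 (size 8, align 4) → ends 32
cpu at 32 (size 4, align 4) → ends 36
prio at 36 (size 2, align 2) → ends 38
pad 2 to align 4 for uid
uid at 40 (size 4, align 4) → ends 44
state at 44 (size 28, align 4) → ends 72
total 72 bytes, alignment 4
data bytes 70, size 72 → padding 2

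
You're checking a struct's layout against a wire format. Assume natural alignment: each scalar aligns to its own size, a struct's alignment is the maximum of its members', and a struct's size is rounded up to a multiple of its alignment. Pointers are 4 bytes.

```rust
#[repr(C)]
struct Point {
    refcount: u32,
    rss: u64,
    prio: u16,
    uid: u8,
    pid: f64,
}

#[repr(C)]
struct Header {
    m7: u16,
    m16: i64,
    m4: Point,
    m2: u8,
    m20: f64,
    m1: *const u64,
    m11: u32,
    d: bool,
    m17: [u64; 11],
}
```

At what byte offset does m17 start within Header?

Point: refcount at 0 (size 4, align 4) → ends 4; pad 4 to align 8 for rss; rss at 8 (size 8, align 8) → ends 16; prio at 16 (size 2, align 2) → ends 18; uid at 18 (size 1, align 1) → ends 19; pad 5 to align 8 for pid; pid at 24 (size 8, align 8) → ends 32; total 32 bytes, alignment 8
m7 at 0 (size 2, align 2) → ends 2
pad 6 to align 8 for m16
m16 at 8 (size 8, align 8) → ends 16
m4 at 16 (size 32, align 8) → ends 48
m2 at 48 (size 1, align 1) → ends 49
pad 7 to align 8 for m20
m20 at 56 (size 8, align 8) → ends 64
m1 at 64 (size 4, align 4) → ends 68
m11 at 68 (size 4, align 4) → ends 72
d at 72 (size 1, align 1) → ends 73
pad 7 to align 8 for m17
m17 at 80 (size 88, align 8) → ends 168

80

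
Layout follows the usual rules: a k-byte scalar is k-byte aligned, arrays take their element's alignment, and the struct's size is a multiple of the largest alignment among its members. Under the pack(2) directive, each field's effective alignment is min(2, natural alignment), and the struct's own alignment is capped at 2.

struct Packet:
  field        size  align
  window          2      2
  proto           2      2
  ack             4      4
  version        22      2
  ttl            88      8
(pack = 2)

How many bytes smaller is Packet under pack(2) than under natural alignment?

2

natural layout:
  0..2  window  (2B, 2-aligned)
  2..4  proto  (2B, 2-aligned)
  4..8  ack  (4B, 4-aligned)
  8..30  version  (22B, 2-aligned)
  30..32  -- padding (2B)
  32..120  ttl  (88B, 8-aligned)
  sizeof = 120, alignof = 8
packed(2) layout:
  0..2  window  (2B, 2-aligned)
  2..4  proto  (2B, 2-aligned)
  4..8  ack  (4B, 2-aligned)
  8..30  version  (22B, 2-aligned)
  30..118  ttl  (88B, 2-aligned)
  sizeof = 118, alignof = 2
120 − 118 = 2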